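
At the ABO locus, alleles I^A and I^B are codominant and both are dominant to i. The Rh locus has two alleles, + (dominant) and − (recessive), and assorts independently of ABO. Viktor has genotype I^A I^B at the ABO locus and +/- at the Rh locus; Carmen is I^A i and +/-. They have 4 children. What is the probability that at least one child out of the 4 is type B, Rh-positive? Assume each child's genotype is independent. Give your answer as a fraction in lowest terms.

ABO cross I^A I^B × I^A i → 1/2 A, 1/4 B, 1/4 AB.
Rh cross +/- × +/- → 3/4 Rh+, 1/4 Rh-; so P(type B, Rh-positive) = 1/4 × 3/4 = 3/16 per child.
P(none) = (13/16)^4 = 28561/65536; P(at least one) = 1 − 28561/65536 = 36975/65536.

36975/65536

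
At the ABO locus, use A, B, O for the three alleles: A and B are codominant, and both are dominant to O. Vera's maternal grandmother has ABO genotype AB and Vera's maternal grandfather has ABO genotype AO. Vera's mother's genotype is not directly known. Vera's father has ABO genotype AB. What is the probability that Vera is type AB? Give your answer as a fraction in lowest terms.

Vera's mother's ABO genotype from AB × AO: 1/4 AA, 1/4 AB, 1/4 AO, 1/4 BO.
Crossing each possibility with the father AB and summing P(type AB): 1/4·1/2 + 1/4·1/2 + 1/4·1/4 + 1/4·1/4 = 3/8.

3/8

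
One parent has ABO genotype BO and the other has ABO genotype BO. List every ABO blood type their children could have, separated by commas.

O, B

Gametes from BO × BO give offspring ABO genotypes BB, BO, OO, i.e. phenotypes O, B.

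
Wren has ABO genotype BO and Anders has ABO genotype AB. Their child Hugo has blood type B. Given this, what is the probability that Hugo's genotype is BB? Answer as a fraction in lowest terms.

Cross BO × AB → 1/4 AB, 1/4 AO, 1/4 BB, 1/4 BO.
Type-B genotypes among offspring: BB (1/4), BO (1/4); total 1/2.
P(BB | type B) = (1/4) / (1/2) = 1/2.

1/2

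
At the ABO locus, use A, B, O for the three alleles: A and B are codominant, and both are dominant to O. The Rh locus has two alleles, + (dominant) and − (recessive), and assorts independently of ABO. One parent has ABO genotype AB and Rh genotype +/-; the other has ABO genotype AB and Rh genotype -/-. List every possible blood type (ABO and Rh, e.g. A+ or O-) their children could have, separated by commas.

A+, A-, B+, B-, AB+, AB-

Gametes from AB × AB give offspring ABO genotypes AA, AB, BB, i.e. phenotypes A, B, AB.
Rh cross +/- × -/- → phenotypes Rh+, Rh-.
Combining independently: A+, A-, B+, B-, AB+, AB-.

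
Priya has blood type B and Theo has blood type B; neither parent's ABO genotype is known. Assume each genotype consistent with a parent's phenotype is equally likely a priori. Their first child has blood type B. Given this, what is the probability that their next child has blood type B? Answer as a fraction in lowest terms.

Possible genotypes: Priya ∈ {BB, BO}; Theo ∈ {BB, BO}.
Weight each parental genotype pair by prior × P(type-B child):
  BB × BB: posterior weight 4/15; P(next child type B) = 1.
  BB × BO: posterior weight 4/15; P(next child type B) = 1.
  BO × BB: posterior weight 4/15; P(next child type B) = 1.
  BO × BO: posterior weight 1/5; P(next child type B) = 3/4.
Weighted sum = 19/20.

19/20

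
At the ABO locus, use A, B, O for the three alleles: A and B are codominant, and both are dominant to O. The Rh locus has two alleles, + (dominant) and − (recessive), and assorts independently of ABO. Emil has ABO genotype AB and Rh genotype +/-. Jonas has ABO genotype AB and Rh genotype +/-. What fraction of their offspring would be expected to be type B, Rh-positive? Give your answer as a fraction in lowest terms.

ABO cross AB × AB → offspring phenotypes: 1/4 A, 1/4 B, 1/2 AB.
Rh cross +/- × +/- → 3/4 Rh+, 1/4 Rh-.
Independent loci: P(type B, Rh-positive) = 1/4 × 3/4 = 3/16.

3/16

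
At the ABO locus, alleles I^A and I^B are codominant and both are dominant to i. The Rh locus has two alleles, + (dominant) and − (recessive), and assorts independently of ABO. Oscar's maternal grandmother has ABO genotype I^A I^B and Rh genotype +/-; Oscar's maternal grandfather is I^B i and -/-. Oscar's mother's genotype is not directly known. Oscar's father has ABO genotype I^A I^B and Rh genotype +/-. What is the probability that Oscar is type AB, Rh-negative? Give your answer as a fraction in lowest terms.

9/64

Oscar's mother's ABO genotype from I^A I^B × I^B i: 1/4 I^A I^B, 1/4 I^A i, 1/4 I^B I^B, 1/4 I^B i.
Crossing each possibility with the father I^A I^B and summing P(type AB): 1/4·1/2 + 1/4·1/4 + 1/4·1/2 + 1/4·1/4 = 3/8.
Similarly for Rh via the mother's Rh distribution: P(Rh-) = 3/8.
Independent loci: 3/8 × 3/8 = 9/64.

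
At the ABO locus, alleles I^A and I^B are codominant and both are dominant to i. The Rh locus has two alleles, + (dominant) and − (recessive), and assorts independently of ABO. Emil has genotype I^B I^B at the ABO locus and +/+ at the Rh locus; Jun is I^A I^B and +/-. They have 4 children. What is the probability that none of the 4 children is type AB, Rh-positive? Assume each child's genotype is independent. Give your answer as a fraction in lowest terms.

ABO cross I^B I^B × I^A I^B → 1/2 B, 1/2 AB.
Rh cross +/+ × +/- → 1 Rh+; so P(type AB, Rh-positive) = 1/2 × 1 = 1/2 per child.
P(not type AB, Rh-positive) = 1/2 for one child; (1/2)^4 = 1/16.

1/16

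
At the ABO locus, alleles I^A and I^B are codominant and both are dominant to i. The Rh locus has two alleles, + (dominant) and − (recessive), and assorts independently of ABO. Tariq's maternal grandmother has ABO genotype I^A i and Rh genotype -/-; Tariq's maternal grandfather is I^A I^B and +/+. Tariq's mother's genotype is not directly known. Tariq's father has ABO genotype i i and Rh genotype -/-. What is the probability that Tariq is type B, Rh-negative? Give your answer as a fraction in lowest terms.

1/8

Tariq's mother's ABO genotype from I^A i × I^A I^B: 1/4 I^A I^A, 1/4 I^A I^B, 1/4 I^A i, 1/4 I^B i.
Crossing each possibility with the father i i and summing P(type B): 1/4·0 + 1/4·1/2 + 1/4·0 + 1/4·1/2 = 1/4.
Similarly for Rh via the mother's Rh distribution: P(Rh-) = 1/2.
Independent loci: 1/4 × 1/2 = 1/8.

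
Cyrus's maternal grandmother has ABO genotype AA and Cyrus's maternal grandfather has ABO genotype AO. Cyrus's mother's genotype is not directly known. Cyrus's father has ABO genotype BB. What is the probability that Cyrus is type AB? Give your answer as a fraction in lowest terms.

3/4

Cyrus's mother's ABO genotype from AA × AO: 1/2 AA, 1/2 AO.
Crossing each possibility with the father BB and summing P(type AB): 1/2·1 + 1/2·1/2 = 3/4.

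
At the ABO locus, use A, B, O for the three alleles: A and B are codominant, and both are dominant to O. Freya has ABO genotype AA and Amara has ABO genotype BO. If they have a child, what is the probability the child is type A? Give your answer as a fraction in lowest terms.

1/2

ABO cross AA × BO → offspring phenotypes: 1/2 A, 1/2 AB.
So P(type A) = 1/2.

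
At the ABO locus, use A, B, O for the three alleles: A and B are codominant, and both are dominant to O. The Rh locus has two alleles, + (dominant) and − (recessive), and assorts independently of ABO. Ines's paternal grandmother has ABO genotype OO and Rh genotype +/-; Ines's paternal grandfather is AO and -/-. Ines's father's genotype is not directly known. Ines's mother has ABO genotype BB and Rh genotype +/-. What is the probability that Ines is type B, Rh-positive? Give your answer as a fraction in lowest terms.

Ines's father's ABO genotype from OO × AO: 1/2 AO, 1/2 OO.
Crossing each possibility with the mother BB and summing P(type B): 1/2·1/2 + 1/2·1 = 3/4.
Similarly for Rh via the father's Rh distribution: P(Rh+) = 5/8.
Independent loci: 3/4 × 5/8 = 15/32.

15/32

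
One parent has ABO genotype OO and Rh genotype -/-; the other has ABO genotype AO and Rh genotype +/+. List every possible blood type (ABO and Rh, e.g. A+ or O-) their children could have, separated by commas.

Gametes from OO × AO give offspring ABO genotypes AO, OO, i.e. phenotypes O, A.
Rh cross -/- × +/+ → phenotypes Rh+.
Combining independently: O+, A+.

O+, A+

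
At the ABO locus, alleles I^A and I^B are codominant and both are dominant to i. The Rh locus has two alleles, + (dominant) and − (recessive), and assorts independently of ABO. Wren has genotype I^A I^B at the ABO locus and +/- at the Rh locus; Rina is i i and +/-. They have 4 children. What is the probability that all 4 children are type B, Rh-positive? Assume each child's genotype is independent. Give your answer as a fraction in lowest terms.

ABO cross I^A I^B × i i → 1/2 A, 1/2 B.
Rh cross +/- × +/- → 3/4 Rh+, 1/4 Rh-; so P(type B, Rh-positive) = 1/2 × 3/4 = 3/8 per child.
All 4 independent: (3/8)^4 = 81/4096.

81/4096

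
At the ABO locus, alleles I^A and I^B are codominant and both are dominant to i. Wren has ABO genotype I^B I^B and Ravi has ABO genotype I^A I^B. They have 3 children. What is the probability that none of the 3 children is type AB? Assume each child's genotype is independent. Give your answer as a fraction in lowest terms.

1/8

ABO cross I^B I^B × I^A I^B → 1/2 B, 1/2 AB.
So P(type AB) = 1/2 per child.
P(not type AB) = 1/2 for one child; (1/2)^3 = 1/8.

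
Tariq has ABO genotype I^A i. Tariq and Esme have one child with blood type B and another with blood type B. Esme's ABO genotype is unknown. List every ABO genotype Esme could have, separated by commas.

For each candidate genotype of Esme, check whether crossing it with I^A i can produce every observed child phenotype.
  I^A I^A → possible child types {A} ✗
  I^A I^B → possible child types {A, B, AB} ✓
  I^A i → possible child types {O, A} ✗
  I^B I^B → possible child types {B, AB} ✓
  I^B i → possible child types {O, A, B, AB} ✓
  i i → possible child types {O, A} ✗

I^A I^B, I^B I^B, I^B i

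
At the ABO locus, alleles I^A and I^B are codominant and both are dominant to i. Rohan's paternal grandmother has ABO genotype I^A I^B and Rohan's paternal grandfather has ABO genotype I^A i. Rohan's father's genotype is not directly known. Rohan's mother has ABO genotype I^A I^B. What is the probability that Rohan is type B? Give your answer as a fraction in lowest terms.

Rohan's father's ABO genotype from I^A I^B × I^A i: 1/4 I^A I^A, 1/4 I^A I^B, 1/4 I^A i, 1/4 I^B i.
Crossing each possibility with the mother I^A I^B and summing P(type B): 1/4·0 + 1/4·1/4 + 1/4·1/4 + 1/4·1/2 = 1/4.

1/4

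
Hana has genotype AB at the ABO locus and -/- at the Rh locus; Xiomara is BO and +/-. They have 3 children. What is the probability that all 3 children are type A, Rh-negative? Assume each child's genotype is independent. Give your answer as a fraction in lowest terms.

ABO cross AB × BO → 1/4 A, 1/2 B, 1/4 AB.
Rh cross -/- × +/- → 1/2 Rh+, 1/2 Rh-; so P(type A, Rh-negative) = 1/4 × 1/2 = 1/8 per child.
All 3 independent: (1/8)^3 = 1/512.

1/512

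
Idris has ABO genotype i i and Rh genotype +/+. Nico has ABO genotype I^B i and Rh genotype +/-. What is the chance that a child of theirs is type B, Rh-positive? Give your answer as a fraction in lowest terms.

ABO cross i i × I^B i → offspring phenotypes: 1/2 O, 1/2 B.
Rh cross +/+ × +/- → 1 Rh+.
Independent loci: P(type B, Rh-positive) = 1/2 × 1 = 1/2.

1/2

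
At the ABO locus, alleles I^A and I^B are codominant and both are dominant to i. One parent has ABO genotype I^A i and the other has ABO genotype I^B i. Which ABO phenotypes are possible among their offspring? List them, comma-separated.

Gametes from I^A i × I^B i give offspring ABO genotypes I^A I^B, I^A i, I^B i, i i, i.e. phenotypes O, A, B, AB.

O, A, B, AB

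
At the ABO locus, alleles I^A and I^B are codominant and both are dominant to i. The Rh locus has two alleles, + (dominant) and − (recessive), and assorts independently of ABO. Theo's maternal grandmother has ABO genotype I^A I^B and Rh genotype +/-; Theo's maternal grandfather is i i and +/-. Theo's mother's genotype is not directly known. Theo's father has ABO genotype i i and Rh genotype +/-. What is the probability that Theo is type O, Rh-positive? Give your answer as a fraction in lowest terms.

Theo's mother's ABO genotype from I^A I^B × i i: 1/2 I^A i, 1/2 I^B i.
Crossing each possibility with the father i i and summing P(type O): 1/2·1/2 + 1/2·1/2 = 1/2.
Similarly for Rh via the mother's Rh distribution: P(Rh+) = 3/4.
Independent loci: 1/2 × 3/4 = 3/8.

3/8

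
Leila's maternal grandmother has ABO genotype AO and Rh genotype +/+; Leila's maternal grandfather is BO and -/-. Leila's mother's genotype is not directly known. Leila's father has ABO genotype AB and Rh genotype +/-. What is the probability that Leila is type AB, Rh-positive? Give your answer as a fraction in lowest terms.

Leila's mother's ABO genotype from AO × BO: 1/4 AB, 1/4 AO, 1/4 BO, 1/4 OO.
Crossing each possibility with the father AB and summing P(type AB): 1/4·1/2 + 1/4·1/4 + 1/4·1/4 + 1/4·0 = 1/4.
Similarly for Rh via the mother's Rh distribution: P(Rh+) = 3/4.
Independent loci: 1/4 × 3/4 = 3/16.

3/16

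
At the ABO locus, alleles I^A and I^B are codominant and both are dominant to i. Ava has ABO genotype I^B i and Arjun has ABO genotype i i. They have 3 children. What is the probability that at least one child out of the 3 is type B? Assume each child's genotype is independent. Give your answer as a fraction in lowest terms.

ABO cross I^B i × i i → 1/2 O, 1/2 B.
So P(type B) = 1/2 per child.
P(none) = (1/2)^3 = 1/8; P(at least one) = 1 − 1/8 = 7/8.

7/8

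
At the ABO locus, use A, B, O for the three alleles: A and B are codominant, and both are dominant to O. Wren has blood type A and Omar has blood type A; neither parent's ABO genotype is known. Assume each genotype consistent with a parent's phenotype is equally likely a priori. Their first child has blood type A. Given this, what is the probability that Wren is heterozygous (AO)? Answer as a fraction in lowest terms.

Possible genotypes: Wren ∈ {AA, AO}; Omar ∈ {AA, AO}.
Weight each parental genotype pair by prior × P(type-A child):
  AA × AA: posterior weight 4/15.
  AA × AO: posterior weight 4/15.
  AO × AA: posterior weight 4/15.
  AO × AO: posterior weight 1/5.
Sum the posterior weight over pairs where Wren is AO: 7/15.

7/15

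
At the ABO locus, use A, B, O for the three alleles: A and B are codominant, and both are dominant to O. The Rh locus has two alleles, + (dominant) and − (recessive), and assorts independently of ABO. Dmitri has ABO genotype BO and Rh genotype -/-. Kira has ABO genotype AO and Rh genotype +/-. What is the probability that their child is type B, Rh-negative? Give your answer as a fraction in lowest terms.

1/8

ABO cross BO × AO → offspring phenotypes: 1/4 O, 1/4 A, 1/4 B, 1/4 AB.
Rh cross -/- × +/- → 1/2 Rh+, 1/2 Rh-.
Independent loci: P(type B, Rh-negative) = 1/4 × 1/2 = 1/8.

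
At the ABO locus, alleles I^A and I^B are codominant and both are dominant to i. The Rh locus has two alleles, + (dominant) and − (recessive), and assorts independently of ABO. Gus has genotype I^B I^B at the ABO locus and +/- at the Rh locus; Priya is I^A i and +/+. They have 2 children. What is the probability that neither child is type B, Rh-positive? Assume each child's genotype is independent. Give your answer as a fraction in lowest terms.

1/4

ABO cross I^B I^B × I^A i → 1/2 B, 1/2 AB.
Rh cross +/- × +/+ → 1 Rh+; so P(type B, Rh-positive) = 1/2 × 1 = 1/2 per child.
P(not type B, Rh-positive) = 1/2 for one child; (1/2)^2 = 1/4.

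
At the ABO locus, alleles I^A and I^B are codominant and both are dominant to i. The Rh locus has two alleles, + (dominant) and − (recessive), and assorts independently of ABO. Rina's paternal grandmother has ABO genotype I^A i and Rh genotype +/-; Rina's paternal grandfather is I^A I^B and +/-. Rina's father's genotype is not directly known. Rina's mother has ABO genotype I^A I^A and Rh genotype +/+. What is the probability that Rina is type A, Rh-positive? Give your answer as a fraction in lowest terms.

3/4

Rina's father's ABO genotype from I^A i × I^A I^B: 1/4 I^A I^A, 1/4 I^A I^B, 1/4 I^A i, 1/4 I^B i.
Crossing each possibility with the mother I^A I^A and summing P(type A): 1/4·1 + 1/4·1/2 + 1/4·1 + 1/4·1/2 = 3/4.
Similarly for Rh via the father's Rh distribution: P(Rh+) = 1.
Independent loci: 3/4 × 1 = 3/4.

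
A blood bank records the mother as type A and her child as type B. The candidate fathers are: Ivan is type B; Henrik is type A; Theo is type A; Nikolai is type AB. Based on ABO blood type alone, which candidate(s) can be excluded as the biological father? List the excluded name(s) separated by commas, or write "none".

Henrik, Theo

A candidate is excluded only if no genotype consistent with his phenotype could produce a type B child with a type A mother.
Henrik (type A): no genotype consistent with that phenotype can produce a type-B child with a type-A mother.
Theo (type A): no genotype consistent with that phenotype can produce a type-B child with a type-A mother.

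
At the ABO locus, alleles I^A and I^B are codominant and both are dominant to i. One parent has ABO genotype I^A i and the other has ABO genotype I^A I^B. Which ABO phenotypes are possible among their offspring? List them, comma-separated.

Gametes from I^A i × I^A I^B give offspring ABO genotypes I^A I^A, I^A I^B, I^A i, I^B i, i.e. phenotypes A, B, AB.

A, B, AB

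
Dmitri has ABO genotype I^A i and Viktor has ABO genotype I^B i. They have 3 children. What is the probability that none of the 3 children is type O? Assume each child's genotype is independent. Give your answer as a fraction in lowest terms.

27/64

ABO cross I^A i × I^B i → 1/4 O, 1/4 A, 1/4 B, 1/4 AB.
So P(type O) = 1/4 per child.
P(not type O) = 3/4 for one child; (3/4)^3 = 27/64.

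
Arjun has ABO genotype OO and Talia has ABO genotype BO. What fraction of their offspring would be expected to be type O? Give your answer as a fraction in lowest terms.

ABO cross OO × BO → offspring phenotypes: 1/2 O, 1/2 B.
So P(type O) = 1/2.

1/2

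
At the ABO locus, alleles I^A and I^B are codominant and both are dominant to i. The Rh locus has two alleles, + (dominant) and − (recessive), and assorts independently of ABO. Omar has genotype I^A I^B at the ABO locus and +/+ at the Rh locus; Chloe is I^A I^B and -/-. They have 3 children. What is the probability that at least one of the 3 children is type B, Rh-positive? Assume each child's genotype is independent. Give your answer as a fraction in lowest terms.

37/64

ABO cross I^A I^B × I^A I^B → 1/4 A, 1/4 B, 1/2 AB.
Rh cross +/+ × -/- → 1 Rh+; so P(type B, Rh-positive) = 1/4 × 1 = 1/4 per child.
P(none) = (3/4)^3 = 27/64; P(at least one) = 1 − 27/64 = 37/64.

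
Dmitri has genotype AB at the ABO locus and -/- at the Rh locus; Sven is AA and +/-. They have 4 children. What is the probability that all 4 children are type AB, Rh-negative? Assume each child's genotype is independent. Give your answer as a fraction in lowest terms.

ABO cross AB × AA → 1/2 A, 1/2 AB.
Rh cross -/- × +/- → 1/2 Rh+, 1/2 Rh-; so P(type AB, Rh-negative) = 1/2 × 1/2 = 1/4 per child.
All 4 independent: (1/4)^4 = 1/256.

1/256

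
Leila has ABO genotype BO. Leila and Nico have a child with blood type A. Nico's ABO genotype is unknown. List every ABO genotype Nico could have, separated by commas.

For each candidate genotype of Nico, check whether crossing it with BO can produce every observed child phenotype.
  AA → possible child types {A, AB} ✓
  AB → possible child types {A, B, AB} ✓
  AO → possible child types {O, A, B, AB} ✓
  BB → possible child types {B} ✗
  BO → possible child types {O, B} ✗
  OO → possible child types {O, B} ✗

AA, AB, AO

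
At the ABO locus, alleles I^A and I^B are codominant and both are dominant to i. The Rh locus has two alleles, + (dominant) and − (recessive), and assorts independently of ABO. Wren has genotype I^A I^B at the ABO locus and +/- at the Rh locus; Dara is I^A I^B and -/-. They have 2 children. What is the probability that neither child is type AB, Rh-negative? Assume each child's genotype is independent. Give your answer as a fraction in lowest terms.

9/16

ABO cross I^A I^B × I^A I^B → 1/4 A, 1/4 B, 1/2 AB.
Rh cross +/- × -/- → 1/2 Rh+, 1/2 Rh-; so P(type AB, Rh-negative) = 1/2 × 1/2 = 1/4 per child.
P(not type AB, Rh-negative) = 3/4 for one child; (3/4)^2 = 9/16.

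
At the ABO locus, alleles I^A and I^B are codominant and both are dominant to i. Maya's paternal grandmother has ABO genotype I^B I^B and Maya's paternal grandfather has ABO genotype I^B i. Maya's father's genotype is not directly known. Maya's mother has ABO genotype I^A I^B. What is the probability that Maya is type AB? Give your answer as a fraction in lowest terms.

Maya's father's ABO genotype from I^B I^B × I^B i: 1/2 I^B I^B, 1/2 I^B i.
Crossing each possibility with the mother I^A I^B and summing P(type AB): 1/2·1/2 + 1/2·1/4 = 3/8.

3/8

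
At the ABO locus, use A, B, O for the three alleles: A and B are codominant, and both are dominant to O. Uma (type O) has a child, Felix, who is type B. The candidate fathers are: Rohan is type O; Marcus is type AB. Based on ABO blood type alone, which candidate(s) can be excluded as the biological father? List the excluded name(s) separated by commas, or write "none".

A candidate is excluded only if no genotype consistent with his phenotype could produce a type B child with a type O mother.
Rohan (type O): no genotype consistent with that phenotype can produce a type-B child with a type-O mother.

Rohan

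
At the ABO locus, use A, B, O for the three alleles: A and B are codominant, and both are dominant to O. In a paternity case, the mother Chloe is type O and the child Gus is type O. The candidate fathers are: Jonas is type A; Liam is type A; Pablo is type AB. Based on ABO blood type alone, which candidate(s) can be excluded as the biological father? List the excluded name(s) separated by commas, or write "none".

Pablo

A candidate is excluded only if no genotype consistent with his phenotype could produce a type O child with a type O mother.
Pablo (type AB): no genotype consistent with that phenotype can produce a type-O child with a type-O mother.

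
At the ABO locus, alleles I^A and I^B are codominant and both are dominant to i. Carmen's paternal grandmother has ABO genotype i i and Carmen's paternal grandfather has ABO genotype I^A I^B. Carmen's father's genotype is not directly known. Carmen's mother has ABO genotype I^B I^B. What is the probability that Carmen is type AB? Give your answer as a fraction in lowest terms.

1/4

Carmen's father's ABO genotype from i i × I^A I^B: 1/2 I^A i, 1/2 I^B i.
Crossing each possibility with the mother I^B I^B and summing P(type AB): 1/2·1/2 + 1/2·0 = 1/4.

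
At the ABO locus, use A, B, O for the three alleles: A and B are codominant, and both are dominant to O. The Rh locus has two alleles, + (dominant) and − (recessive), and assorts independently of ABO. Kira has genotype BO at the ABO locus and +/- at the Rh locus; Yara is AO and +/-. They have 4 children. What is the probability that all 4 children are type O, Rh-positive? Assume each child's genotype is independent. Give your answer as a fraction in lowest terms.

81/65536

ABO cross BO × AO → 1/4 O, 1/4 A, 1/4 B, 1/4 AB.
Rh cross +/- × +/- → 3/4 Rh+, 1/4 Rh-; so P(type O, Rh-positive) = 1/4 × 3/4 = 3/16 per child.
All 4 independent: (3/16)^4 = 81/65536.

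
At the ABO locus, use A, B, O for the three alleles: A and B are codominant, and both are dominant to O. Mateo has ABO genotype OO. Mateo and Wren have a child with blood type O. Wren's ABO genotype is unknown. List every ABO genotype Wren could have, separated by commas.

For each candidate genotype of Wren, check whether crossing it with OO can produce every observed child phenotype.
  AA → possible child types {A} ✗
  AB → possible child types {A, B} ✗
  AO → possible child types {O, A} ✓
  BB → possible child types {B} ✗
  BO → possible child types {O, B} ✓
  OO → possible child types {O} ✓

AO, BO, OO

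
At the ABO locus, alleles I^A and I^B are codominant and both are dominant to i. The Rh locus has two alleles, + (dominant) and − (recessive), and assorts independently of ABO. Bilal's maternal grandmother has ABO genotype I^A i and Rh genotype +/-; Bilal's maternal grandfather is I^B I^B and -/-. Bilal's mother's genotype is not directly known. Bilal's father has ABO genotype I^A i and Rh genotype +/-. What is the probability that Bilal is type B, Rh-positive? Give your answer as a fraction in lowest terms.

Bilal's mother's ABO genotype from I^A i × I^B I^B: 1/2 I^A I^B, 1/2 I^B i.
Crossing each possibility with the father I^A i and summing P(type B): 1/2·1/4 + 1/2·1/4 = 1/4.
Similarly for Rh via the mother's Rh distribution: P(Rh+) = 5/8.
Independent loci: 1/4 × 5/8 = 5/32.

5/32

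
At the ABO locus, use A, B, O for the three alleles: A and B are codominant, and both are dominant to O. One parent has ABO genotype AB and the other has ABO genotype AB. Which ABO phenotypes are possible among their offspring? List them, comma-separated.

Gametes from AB × AB give offspring ABO genotypes AA, AB, BB, i.e. phenotypes A, B, AB.

A, B, AB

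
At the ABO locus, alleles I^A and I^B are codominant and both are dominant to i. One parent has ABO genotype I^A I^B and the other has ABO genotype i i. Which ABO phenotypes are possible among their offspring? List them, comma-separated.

A, B

Gametes from I^A I^B × i i give offspring ABO genotypes I^A i, I^B i, i.e. phenotypes A, B.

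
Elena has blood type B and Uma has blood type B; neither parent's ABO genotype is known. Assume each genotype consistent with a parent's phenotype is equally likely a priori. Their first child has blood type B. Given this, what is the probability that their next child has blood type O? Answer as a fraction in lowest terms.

1/20

Possible genotypes: Elena ∈ {BB, BO}; Uma ∈ {BB, BO}.
Weight each parental genotype pair by prior × P(type-B child):
  BB × BB: posterior weight 4/15; P(next child type O) = 0.
  BB × BO: posterior weight 4/15; P(next child type O) = 0.
  BO × BB: posterior weight 4/15; P(next child type O) = 0.
  BO × BO: posterior weight 1/5; P(next child type O) = 1/4.
Weighted sum = 1/20.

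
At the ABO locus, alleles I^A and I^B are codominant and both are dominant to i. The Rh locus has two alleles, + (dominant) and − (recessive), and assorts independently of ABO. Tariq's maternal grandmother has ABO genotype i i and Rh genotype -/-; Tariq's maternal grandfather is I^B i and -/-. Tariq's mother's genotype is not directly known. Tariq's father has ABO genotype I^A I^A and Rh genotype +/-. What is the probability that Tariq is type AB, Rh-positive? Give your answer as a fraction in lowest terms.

Tariq's mother's ABO genotype from i i × I^B i: 1/2 I^B i, 1/2 i i.
Crossing each possibility with the father I^A I^A and summing P(type AB): 1/2·1/2 + 1/2·0 = 1/4.
Similarly for Rh via the mother's Rh distribution: P(Rh+) = 1/2.
Independent loci: 1/4 × 1/2 = 1/8.

1/8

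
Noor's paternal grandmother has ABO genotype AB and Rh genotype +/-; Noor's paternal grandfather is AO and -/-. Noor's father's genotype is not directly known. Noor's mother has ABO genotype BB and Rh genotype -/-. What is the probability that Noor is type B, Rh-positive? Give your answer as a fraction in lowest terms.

1/8

Noor's father's ABO genotype from AB × AO: 1/4 AA, 1/4 AB, 1/4 AO, 1/4 BO.
Crossing each possibility with the mother BB and summing P(type B): 1/4·0 + 1/4·1/2 + 1/4·1/2 + 1/4·1 = 1/2.
Similarly for Rh via the father's Rh distribution: P(Rh+) = 1/4.
Independent loci: 1/2 × 1/4 = 1/8.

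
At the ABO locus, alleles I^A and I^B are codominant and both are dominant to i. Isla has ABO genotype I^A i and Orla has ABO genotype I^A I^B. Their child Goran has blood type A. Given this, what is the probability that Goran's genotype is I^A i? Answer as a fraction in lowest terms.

Cross I^A i × I^A I^B → 1/4 I^A I^A, 1/4 I^A I^B, 1/4 I^A i, 1/4 I^B i.
Type-A genotypes among offspring: I^A I^A (1/4), I^A i (1/4); total 1/2.
P(I^A i | type A) = (1/4) / (1/2) = 1/2.

1/2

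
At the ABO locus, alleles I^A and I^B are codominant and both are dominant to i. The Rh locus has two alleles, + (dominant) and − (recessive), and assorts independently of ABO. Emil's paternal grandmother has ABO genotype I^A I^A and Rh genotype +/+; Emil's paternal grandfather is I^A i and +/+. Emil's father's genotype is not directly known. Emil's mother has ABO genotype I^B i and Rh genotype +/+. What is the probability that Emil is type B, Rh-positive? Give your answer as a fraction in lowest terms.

1/8

Emil's father's ABO genotype from I^A I^A × I^A i: 1/2 I^A I^A, 1/2 I^A i.
Crossing each possibility with the mother I^B i and summing P(type B): 1/2·0 + 1/2·1/4 = 1/8.
Similarly for Rh via the father's Rh distribution: P(Rh+) = 1.
Independent loci: 1/8 × 1 = 1/8.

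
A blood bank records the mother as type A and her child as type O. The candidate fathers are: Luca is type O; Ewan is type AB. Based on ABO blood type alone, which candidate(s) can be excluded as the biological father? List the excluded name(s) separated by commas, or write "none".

A candidate is excluded only if no genotype consistent with his phenotype could produce a type O child with a type A mother.
Ewan (type AB): no genotype consistent with that phenotype can produce a type-O child with a type-A mother.

Ewan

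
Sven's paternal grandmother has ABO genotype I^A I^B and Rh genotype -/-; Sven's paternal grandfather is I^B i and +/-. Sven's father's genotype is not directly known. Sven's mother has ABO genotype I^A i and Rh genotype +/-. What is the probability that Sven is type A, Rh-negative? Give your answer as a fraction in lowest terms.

9/64

Sven's father's ABO genotype from I^A I^B × I^B i: 1/4 I^A I^B, 1/4 I^A i, 1/4 I^B I^B, 1/4 I^B i.
Crossing each possibility with the mother I^A i and summing P(type A): 1/4·1/2 + 1/4·3/4 + 1/4·0 + 1/4·1/4 = 3/8.
Similarly for Rh via the father's Rh distribution: P(Rh-) = 3/8.
Independent loci: 3/8 × 3/8 = 9/64.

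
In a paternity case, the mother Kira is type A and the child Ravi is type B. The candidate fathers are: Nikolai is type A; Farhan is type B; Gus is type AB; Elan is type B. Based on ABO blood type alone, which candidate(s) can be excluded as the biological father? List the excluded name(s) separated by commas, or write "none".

Nikolai

A candidate is excluded only if no genotype consistent with his phenotype could produce a type B child with a type A mother.
Nikolai (type A): no genotype consistent with that phenotype can produce a type-B child with a type-A mother.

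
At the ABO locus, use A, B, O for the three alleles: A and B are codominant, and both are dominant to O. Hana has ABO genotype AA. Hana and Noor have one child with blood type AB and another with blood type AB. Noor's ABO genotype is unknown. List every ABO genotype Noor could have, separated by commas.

For each candidate genotype of Noor, check whether crossing it with AA can produce every observed child phenotype.
  AA → possible child types {A} ✗
  AB → possible child types {A, AB} ✓
  AO → possible child types {A} ✗
  BB → possible child types {AB} ✓
  BO → possible child types {A, AB} ✓
  OO → possible child types {A} ✗

AB, BB, BO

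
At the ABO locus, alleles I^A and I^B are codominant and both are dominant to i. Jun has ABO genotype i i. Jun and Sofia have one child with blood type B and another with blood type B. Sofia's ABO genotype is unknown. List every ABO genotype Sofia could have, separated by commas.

I^A I^B, I^B I^B, I^B i

For each candidate genotype of Sofia, check whether crossing it with i i can produce every observed child phenotype.
  I^A I^A → possible child types {A} ✗
  I^A I^B → possible child types {A, B} ✓
  I^A i → possible child types {O, A} ✗
  I^B I^B → possible child types {B} ✓
  I^B i → possible child types {O, B} ✓
  i i → possible child types {O} ✗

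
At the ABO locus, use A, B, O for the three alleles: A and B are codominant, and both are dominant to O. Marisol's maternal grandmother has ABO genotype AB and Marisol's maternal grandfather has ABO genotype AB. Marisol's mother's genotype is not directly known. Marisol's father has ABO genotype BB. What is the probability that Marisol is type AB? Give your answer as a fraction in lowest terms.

Marisol's mother's ABO genotype from AB × AB: 1/4 AA, 1/2 AB, 1/4 BB.
Crossing each possibility with the father BB and summing P(type AB): 1/4·1 + 1/2·1/2 + 1/4·0 = 1/2.

1/2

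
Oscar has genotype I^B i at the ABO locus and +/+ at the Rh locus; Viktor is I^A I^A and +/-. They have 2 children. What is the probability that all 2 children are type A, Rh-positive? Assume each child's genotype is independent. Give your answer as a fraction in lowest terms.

ABO cross I^B i × I^A I^A → 1/2 A, 1/2 AB.
Rh cross +/+ × +/- → 1 Rh+; so P(type A, Rh-positive) = 1/2 × 1 = 1/2 per child.
All 2 independent: (1/2)^2 = 1/4.

1/4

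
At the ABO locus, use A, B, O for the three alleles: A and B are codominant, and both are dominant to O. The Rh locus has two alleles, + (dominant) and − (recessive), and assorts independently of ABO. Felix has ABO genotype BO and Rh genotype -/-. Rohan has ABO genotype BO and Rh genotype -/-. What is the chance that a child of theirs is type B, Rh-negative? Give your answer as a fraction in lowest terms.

ABO cross BO × BO → offspring phenotypes: 1/4 O, 3/4 B.
Rh cross -/- × -/- → 1 Rh-.
Independent loci: P(type B, Rh-negative) = 3/4 × 1 = 3/4.

3/4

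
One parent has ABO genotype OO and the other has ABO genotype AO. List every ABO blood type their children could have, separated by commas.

Gametes from OO × AO give offspring ABO genotypes AO, OO, i.e. phenotypes O, A.

O, A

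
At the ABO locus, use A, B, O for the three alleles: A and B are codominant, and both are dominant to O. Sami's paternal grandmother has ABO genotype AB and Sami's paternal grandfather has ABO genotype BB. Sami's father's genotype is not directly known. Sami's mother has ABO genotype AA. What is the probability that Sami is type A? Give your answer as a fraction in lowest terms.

1/4

Sami's father's ABO genotype from AB × BB: 1/2 AB, 1/2 BB.
Crossing each possibility with the mother AA and summing P(type A): 1/2·1/2 + 1/2·0 = 1/4.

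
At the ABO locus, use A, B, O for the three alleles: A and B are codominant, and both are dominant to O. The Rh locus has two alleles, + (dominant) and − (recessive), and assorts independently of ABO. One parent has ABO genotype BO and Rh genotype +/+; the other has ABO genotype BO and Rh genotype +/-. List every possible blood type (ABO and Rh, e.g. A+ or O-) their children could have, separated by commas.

O+, B+

Gametes from BO × BO give offspring ABO genotypes BB, BO, OO, i.e. phenotypes O, B.
Rh cross +/+ × +/- → phenotypes Rh+.
Combining independently: O+, B+.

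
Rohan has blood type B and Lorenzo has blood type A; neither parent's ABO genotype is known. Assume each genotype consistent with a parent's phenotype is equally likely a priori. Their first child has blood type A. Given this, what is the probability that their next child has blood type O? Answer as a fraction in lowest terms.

Possible genotypes: Rohan ∈ {I^B I^B, I^B i}; Lorenzo ∈ {I^A I^A, I^A i}.
Weight each parental genotype pair by prior × P(type-A child):
  I^B i × I^A I^A: posterior weight 2/3; P(next child type O) = 0.
  I^B i × I^A i: posterior weight 1/3; P(next child type O) = 1/4.
Weighted sum = 1/12.

1/12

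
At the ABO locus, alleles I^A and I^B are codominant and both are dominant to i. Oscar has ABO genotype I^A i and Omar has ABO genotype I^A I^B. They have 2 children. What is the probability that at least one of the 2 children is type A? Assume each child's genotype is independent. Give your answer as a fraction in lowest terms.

ABO cross I^A i × I^A I^B → 1/2 A, 1/4 B, 1/4 AB.
So P(type A) = 1/2 per child.
P(none) = (1/2)^2 = 1/4; P(at least one) = 1 − 1/4 = 3/4.

3/4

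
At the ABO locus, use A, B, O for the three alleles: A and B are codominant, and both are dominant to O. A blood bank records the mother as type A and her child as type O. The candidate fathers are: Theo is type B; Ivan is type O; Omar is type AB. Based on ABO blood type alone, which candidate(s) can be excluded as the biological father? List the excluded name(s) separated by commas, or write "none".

Omar

A candidate is excluded only if no genotype consistent with his phenotype could produce a type O child with a type A mother.
Omar (type AB): no genotype consistent with that phenotype can produce a type-O child with a type-A mother.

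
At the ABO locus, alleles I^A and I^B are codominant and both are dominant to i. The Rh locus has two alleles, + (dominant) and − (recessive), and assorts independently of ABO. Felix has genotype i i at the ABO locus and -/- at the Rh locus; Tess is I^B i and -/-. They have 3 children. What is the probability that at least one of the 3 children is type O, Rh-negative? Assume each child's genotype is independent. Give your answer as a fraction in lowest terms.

ABO cross i i × I^B i → 1/2 O, 1/2 B.
Rh cross -/- × -/- → 1 Rh-; so P(type O, Rh-negative) = 1/2 × 1 = 1/2 per child.
P(none) = (1/2)^3 = 1/8; P(at least one) = 1 − 1/8 = 7/8.

7/8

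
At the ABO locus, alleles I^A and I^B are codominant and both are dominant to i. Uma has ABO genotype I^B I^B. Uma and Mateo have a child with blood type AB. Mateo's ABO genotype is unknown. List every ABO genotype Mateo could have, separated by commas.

I^A I^A, I^A I^B, I^A i

For each candidate genotype of Mateo, check whether crossing it with I^B I^B can produce every observed child phenotype.
  I^A I^A → possible child types {AB} ✓
  I^A I^B → possible child types {B, AB} ✓
  I^A i → possible child types {B, AB} ✓
  I^B I^B → possible child types {B} ✗
  I^B i → possible child types {B} ✗
  i i → possible child types {B} ✗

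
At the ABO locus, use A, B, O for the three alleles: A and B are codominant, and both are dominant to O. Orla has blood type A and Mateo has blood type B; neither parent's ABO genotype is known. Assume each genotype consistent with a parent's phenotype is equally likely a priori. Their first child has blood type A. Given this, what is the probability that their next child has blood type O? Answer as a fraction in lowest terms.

1/12

Possible genotypes: Orla ∈ {AA, AO}; Mateo ∈ {BB, BO}.
Weight each parental genotype pair by prior × P(type-A child):
  AA × BO: posterior weight 2/3; P(next child type O) = 0.
  AO × BO: posterior weight 1/3; P(next child type O) = 1/4.
Weighted sum = 1/12.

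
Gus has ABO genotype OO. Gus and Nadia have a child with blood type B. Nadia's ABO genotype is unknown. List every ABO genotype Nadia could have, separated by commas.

AB, BB, BO

For each candidate genotype of Nadia, check whether crossing it with OO can produce every observed child phenotype.
  AA → possible child types {A} ✗
  AB → possible child types {A, B} ✓
  AO → possible child types {O, A} ✗
  BB → possible child types {B} ✓
  BO → possible child types {O, B} ✓
  OO → possible child types {O} ✗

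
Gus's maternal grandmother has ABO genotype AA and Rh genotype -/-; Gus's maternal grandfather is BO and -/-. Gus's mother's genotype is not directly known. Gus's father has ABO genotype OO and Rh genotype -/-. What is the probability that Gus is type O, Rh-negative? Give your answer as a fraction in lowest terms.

1/4

Gus's mother's ABO genotype from AA × BO: 1/2 AB, 1/2 AO.
Crossing each possibility with the father OO and summing P(type O): 1/2·0 + 1/2·1/2 = 1/4.
Similarly for Rh via the mother's Rh distribution: P(Rh-) = 1.
Independent loci: 1/4 × 1 = 1/4.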